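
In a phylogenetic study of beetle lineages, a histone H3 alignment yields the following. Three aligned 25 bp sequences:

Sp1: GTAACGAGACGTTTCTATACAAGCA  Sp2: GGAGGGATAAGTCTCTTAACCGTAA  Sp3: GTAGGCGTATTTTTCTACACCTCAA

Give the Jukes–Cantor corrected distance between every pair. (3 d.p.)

Sp1–Sp2: 12/25 sites differ → p = 0.48, d = −0.75 ln(1 − 0.64) = 0.766238 ≈ 0.766.
Sp1–Sp3: 12/25 sites differ → p = 0.48, d = −0.75 ln(1 − 0.64) = 0.766238 ≈ 0.766.
Sp2–Sp3: 10/25 sites differ → p = 0.4, d = −0.75 ln(1 − 0.533333) = 0.571605 ≈ 0.572.

d(Sp1,Sp2) = 0.766, d(Sp1,Sp3) = 0.766, d(Sp2,Sp3) = 0.572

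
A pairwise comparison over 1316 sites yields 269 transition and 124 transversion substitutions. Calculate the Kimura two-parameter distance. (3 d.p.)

0.402

P = 269/1316 ≈ 0.204407 and Q = 124/1316 ≈ 0.094225.
Under the Kimura two-parameter model, d = −½ ln(1 − 2P − Q) − ¼ ln(1 − 2Q).
1 − 2P − Q = 0.496961, giving −½ ln(0.496961) = 0.349622.
1 − 2Q = 0.81155, giving −¼ ln(0.81155) = 0.052202.
d = 0.349622 + 0.052202 = 0.401824.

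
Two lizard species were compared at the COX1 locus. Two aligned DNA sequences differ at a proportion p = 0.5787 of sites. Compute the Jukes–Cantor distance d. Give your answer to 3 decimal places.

1.107

d = −(3/4) ln(1 − 4p/3) = −0.75 ln(1 − 0.7716) = −0.75 ln(0.2284)
  = −0.75 × (-1.476657) = 1.107493 substitutions/site.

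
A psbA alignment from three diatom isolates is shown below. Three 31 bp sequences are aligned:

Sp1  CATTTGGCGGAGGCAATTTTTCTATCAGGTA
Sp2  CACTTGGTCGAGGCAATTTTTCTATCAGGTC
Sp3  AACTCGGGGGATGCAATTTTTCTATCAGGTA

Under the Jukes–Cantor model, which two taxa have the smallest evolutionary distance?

Sp1 and Sp2

Sp1–Sp2: 4/31 differ, p = 0.129, d = 0.142.
Sp1–Sp3: 5/31 differ, p = 0.161, d = 0.182.
Sp2–Sp3: 6/31 differ, p = 0.194, d = 0.224.
The smallest distance is between Sp1 and Sp2.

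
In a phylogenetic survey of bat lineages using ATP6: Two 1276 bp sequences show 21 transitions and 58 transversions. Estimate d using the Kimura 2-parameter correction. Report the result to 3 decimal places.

0.065

P = 21/1276 ≈ 0.016458 and Q = 58/1276 ≈ 0.045455.
Under the Kimura two-parameter model, d = −½ ln(1 − 2P − Q) − ¼ ln(1 − 2Q).
1 − 2P − Q = 0.921629, giving −½ ln(0.921629) = 0.040806.
1 − 2Q = 0.90909, giving −¼ ln(0.90909) = 0.023828.
d = 0.040806 + 0.023828 = 0.064634.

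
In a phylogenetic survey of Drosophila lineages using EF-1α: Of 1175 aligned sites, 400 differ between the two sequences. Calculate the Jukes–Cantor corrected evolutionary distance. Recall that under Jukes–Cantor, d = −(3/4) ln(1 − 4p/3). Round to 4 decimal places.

p = 400/1175 ≈ 0.340426.
d = −(3/4) ln(1 − 4p/3) = −0.75 ln(1 − 0.453901) = −0.75 ln(0.546099)
  = −0.75 × (-0.604955) = 0.453716 substitutions/site.

0.4537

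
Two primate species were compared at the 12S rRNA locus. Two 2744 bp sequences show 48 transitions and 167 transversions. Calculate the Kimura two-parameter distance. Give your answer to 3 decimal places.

0.083

P = 48/2744 ≈ 0.017493 and Q = 167/2744 ≈ 0.06086.
Under the Kimura two-parameter model, d = −½ ln(1 − 2P − Q) − ¼ ln(1 − 2Q).
1 − 2P − Q = 0.904154, giving −½ ln(0.904154) = 0.050378.
1 − 2Q = 0.87828, giving −¼ ln(0.87828) = 0.032447.
d = 0.050378 + 0.032447 = 0.082825.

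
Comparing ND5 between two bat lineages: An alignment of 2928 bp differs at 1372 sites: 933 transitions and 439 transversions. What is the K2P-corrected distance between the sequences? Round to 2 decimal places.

P = 933/2928 ≈ 0.318648 and Q = 439/2928 ≈ 0.149932.
Under the Kimura two-parameter model, d = −½ ln(1 − 2P − Q) − ¼ ln(1 − 2Q).
1 − 2P − Q = 0.212772, giving −½ ln(0.212772) = 0.773767.
1 − 2Q = 0.700136, giving −¼ ln(0.700136) = 0.089120.
d = 0.773767 + 0.089120 = 0.862887.

0.86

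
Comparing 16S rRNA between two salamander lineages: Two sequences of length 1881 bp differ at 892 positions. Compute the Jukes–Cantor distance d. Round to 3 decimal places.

0.750

p = 892/1881 ≈ 0.474216.
d = −(3/4) ln(1 − 4p/3) = −0.75 ln(1 − 0.632288) = −0.75 ln(0.367712)
  = −0.75 × (-1.000455) = 0.750341 substitutions/site.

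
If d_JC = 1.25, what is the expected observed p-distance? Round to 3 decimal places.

0.608

p = (3/4)(1 − e^(−4d/3)) = 0.75 × (1 − e^(-1.666667)) = 0.75 × (1 − 0.188876) = 0.608343.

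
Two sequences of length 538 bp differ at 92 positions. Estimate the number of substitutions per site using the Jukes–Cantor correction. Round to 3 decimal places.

p = 92/538 ≈ 0.171004.
d = −(3/4) ln(1 − 4p/3) = −0.75 ln(1 − 0.228005) = −0.75 ln(0.771995)
  = −0.75 × (-0.258777) = 0.194083 substitutions/site.

0.194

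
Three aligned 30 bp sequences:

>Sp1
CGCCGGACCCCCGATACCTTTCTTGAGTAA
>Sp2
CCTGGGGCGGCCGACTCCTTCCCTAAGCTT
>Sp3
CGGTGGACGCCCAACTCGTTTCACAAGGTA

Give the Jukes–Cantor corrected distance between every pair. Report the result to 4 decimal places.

Sp1–Sp2: 14/30 sites differ → p ≈ 0.466667, d = −0.75 ln(1 − 0.622223) = 0.730088 ≈ 0.7301.
Sp1–Sp3: 12/30 sites differ → p = 0.4, d = −0.75 ln(1 − 0.533333) = 0.571605 ≈ 0.5716.
Sp2–Sp3: 12/30 sites differ → p = 0.4, d = −0.75 ln(1 − 0.533333) = 0.571605 ≈ 0.5716.

d(Sp1,Sp2) = 0.7301, d(Sp1,Sp3) = 0.5716, d(Sp2,Sp3) = 0.5716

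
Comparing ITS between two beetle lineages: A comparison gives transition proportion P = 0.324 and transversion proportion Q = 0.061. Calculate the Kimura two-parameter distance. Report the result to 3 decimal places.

Under the Kimura two-parameter model, d = −½ ln(1 − 2P − Q) − ¼ ln(1 − 2Q).
1 − 2P − Q = 0.291, giving −½ ln(0.291) = 0.617216.
1 − 2Q = 0.878, giving −¼ ln(0.878) = 0.032527.
d = 0.617216 + 0.032527 = 0.649743.

0.650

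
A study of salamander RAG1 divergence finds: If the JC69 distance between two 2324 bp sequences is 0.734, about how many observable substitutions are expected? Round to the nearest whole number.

1088

Invert JC69: p = (3/4)(1 − e^(−4d/3)) = 0.75 × (1 − e^(-0.978667)) = 0.75 × (1 − 0.375812) = 0.468141.
Expected differing sites = pL ≈ 0.468141 × 2324 = 1087.959684 ≈ 1088.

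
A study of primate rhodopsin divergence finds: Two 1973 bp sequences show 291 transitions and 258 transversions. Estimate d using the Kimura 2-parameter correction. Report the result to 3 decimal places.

P = 291/1973 ≈ 0.147491 and Q = 258/1973 ≈ 0.130765.
Under the Kimura two-parameter model, d = −½ ln(1 − 2P − Q) − ¼ ln(1 − 2Q).
1 − 2P − Q = 0.574253, giving −½ ln(0.574253) = 0.277343.
1 − 2Q = 0.73847, giving −¼ ln(0.73847) = 0.075794.
d = 0.277343 + 0.075794 = 0.353137.

0.353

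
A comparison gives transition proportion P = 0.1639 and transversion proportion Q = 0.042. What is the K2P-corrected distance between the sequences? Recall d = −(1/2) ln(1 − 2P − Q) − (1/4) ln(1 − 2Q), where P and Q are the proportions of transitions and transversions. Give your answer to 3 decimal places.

0.253

Under the Kimura two-parameter model, d = −½ ln(1 − 2P − Q) − ¼ ln(1 − 2Q).
1 − 2P − Q = 0.6302, giving −½ ln(0.6302) = 0.230859.
1 − 2Q = 0.916, giving −¼ ln(0.916) = 0.021935.
d = 0.230859 + 0.021935 = 0.252794.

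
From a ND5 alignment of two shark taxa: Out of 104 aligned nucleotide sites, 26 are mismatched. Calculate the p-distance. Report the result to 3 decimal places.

p = 26/104 = 0.250.

0.250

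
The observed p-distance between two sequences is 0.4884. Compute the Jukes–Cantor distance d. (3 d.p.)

d = −(3/4) ln(1 − 4p/3) = −0.75 ln(1 − 0.6512) = −0.75 ln(0.3488)
  = −0.75 × (-1.053257) = 0.789943 substitutions/site.

0.790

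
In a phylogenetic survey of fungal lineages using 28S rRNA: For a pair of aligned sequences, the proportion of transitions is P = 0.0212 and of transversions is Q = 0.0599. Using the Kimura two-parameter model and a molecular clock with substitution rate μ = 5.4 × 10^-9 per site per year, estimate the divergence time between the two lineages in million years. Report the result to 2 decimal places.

7.95

Under the Kimura two-parameter model, d = −½ ln(1 − 2P − Q) − ¼ ln(1 − 2Q).
1 − 2P − Q = 0.8977, giving −½ ln(0.8977) = 0.053960.
1 − 2Q = 0.8802, giving −¼ ln(0.8802) = 0.031902.
d = 0.053960 + 0.031902 = 0.085862.
Under a molecular clock d = 2μt, so t = d/(2μ) = 0.085862 / (2 × 5.4 × 10^-9) = 7.95 million years.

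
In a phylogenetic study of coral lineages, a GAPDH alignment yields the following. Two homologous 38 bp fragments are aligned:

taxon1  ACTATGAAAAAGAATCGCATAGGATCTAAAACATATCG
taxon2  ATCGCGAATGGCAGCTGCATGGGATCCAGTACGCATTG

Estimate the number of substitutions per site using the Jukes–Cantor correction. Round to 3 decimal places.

The sequences differ at 18 of 38 sites, so p = 18/38 ≈ 0.473684.
d = −(3/4) ln(1 − 4p/3) = −0.75 ln(1 − 0.631579) = −0.75 ln(0.368421)
  = −0.75 × (-0.998529) = 0.748897 substitutions/site.

0.749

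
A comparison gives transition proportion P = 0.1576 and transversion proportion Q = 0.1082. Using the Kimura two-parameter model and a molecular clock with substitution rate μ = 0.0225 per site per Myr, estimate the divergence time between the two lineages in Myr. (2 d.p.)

Under the Kimura two-parameter model, d = −½ ln(1 − 2P − Q) − ¼ ln(1 − 2Q).
1 − 2P − Q = 0.5766, giving −½ ln(0.5766) = 0.275303.
1 − 2Q = 0.7836, giving −¼ ln(0.7836) = 0.060964.
d = 0.275303 + 0.060964 = 0.336267.
Under a molecular clock d = 2μt, so t = d/(2μ) = 0.336267 / (2 × 0.0225) = 7.47 Myr.

7.47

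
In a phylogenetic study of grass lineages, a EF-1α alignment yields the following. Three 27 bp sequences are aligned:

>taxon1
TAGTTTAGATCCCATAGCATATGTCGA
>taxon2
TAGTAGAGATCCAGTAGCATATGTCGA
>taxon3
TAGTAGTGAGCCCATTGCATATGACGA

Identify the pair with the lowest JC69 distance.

taxon1–taxon2: 4/27 differ, p = 0.148, d = 0.165.
taxon1–taxon3: 6/27 differ, p = 0.222, d = 0.264.
taxon2–taxon3: 6/27 differ, p = 0.222, d = 0.264.
The smallest distance is between taxon1 and taxon2.

taxon1 and taxon2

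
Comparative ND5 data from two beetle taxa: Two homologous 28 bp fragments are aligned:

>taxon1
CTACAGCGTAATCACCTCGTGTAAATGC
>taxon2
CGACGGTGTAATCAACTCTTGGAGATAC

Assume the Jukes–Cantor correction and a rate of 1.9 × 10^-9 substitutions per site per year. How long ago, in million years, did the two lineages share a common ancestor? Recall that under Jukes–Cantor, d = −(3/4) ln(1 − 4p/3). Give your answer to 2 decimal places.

94.65

The sequences differ at 8 of 28 sites (2, 5, 7, 15, 19, 22, 24, 27), so p = 8/28 ≈ 0.285714.
d = −(3/4) ln(1 − 4p/3) = −0.75 ln(1 − 0.380952) = −0.75 ln(0.619048)
  = −0.75 × (-0.479572) = 0.359679 substitutions/site.
Under a molecular clock d = 2μt, so t = d/(2μ) = 0.359679 / (2 × 1.9 × 10^-9) = 94.65 million years.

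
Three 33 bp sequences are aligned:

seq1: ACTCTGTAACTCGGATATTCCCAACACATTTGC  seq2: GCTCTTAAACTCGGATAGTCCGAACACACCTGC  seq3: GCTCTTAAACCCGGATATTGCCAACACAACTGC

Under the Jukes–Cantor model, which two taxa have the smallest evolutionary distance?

seq1–seq2: 7/33 differ, p = 0.212, d = 0.249.
seq1–seq3: 7/33 differ, p = 0.212, d = 0.249.
seq2–seq3: 5/33 differ, p = 0.152, d = 0.169.
The smallest distance is between seq2 and seq3.

seq2 and seq3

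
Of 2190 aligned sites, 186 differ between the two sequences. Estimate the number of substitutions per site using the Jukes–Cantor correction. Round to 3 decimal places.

p = 186/2190 ≈ 0.084932.
d = −(3/4) ln(1 − 4p/3) = −0.75 ln(1 − 0.113243) = −0.75 ln(0.886757)
  = −0.75 × (-0.120184) = 0.090138 substitutions/site.

0.090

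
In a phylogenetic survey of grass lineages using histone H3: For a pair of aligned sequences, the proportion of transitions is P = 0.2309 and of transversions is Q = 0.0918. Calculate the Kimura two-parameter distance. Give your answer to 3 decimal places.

Under the Kimura two-parameter model, d = −½ ln(1 − 2P − Q) − ¼ ln(1 − 2Q).
1 − 2P − Q = 0.4464, giving −½ ln(0.4464) = 0.403270.
1 − 2Q = 0.8164, giving −¼ ln(0.8164) = 0.050713.
d = 0.403270 + 0.050713 = 0.453983.

0.454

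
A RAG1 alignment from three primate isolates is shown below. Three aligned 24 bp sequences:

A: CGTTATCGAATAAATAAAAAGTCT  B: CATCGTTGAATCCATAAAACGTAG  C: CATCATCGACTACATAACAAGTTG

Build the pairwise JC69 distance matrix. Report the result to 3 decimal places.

A–B: 9/24 sites differ → p = 0.375, d = −0.75 ln(1 − 0.5) = 0.519860 ≈ 0.520.
A–C: 7/24 sites differ → p ≈ 0.291667, d = −0.75 ln(1 − 0.388889) = 0.369358 ≈ 0.369.
B–C: 7/24 sites differ → p ≈ 0.291667, d = −0.75 ln(1 − 0.388889) = 0.369358 ≈ 0.369.

d(A,B) = 0.520, d(A,C) = 0.369, d(B,C) = 0.369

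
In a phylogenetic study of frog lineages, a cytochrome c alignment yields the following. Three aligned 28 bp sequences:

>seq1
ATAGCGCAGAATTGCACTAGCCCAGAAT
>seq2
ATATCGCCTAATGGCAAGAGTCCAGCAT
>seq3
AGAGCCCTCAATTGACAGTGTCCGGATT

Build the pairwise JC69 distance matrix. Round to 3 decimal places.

d(seq1,seq2) = 0.360, d(seq1,seq3) = 0.635, d(seq2,seq3) = 0.635

seq1–seq2: 8/28 sites differ → p ≈ 0.285714, d = −0.75 ln(1 − 0.380952) = 0.359679 ≈ 0.360.
seq1–seq3: 12/28 sites differ → p ≈ 0.428571, d = −0.75 ln(1 − 0.571428) = 0.635472 ≈ 0.635.
seq2–seq3: 12/28 sites differ → p ≈ 0.428571, d = −0.75 ln(1 − 0.571428) = 0.635472 ≈ 0.635.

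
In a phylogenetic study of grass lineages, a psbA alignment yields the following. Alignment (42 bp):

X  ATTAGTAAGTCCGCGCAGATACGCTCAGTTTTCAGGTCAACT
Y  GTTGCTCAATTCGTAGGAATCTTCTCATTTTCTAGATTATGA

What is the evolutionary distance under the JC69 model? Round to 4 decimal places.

0.8990

The sequences differ at 22 of 42 sites, so p = 22/42 ≈ 0.52381.
d = −(3/4) ln(1 − 4p/3) = −0.75 ln(1 − 0.698413) = −0.75 ln(0.301587)
  = −0.75 × (-1.198697) = 0.899023 substitutions/site.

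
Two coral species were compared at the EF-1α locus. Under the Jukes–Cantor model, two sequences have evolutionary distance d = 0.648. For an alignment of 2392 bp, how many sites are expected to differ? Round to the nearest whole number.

Invert JC69: p = (3/4)(1 − e^(−4d/3)) = 0.75 × (1 − e^(-0.864)) = 0.75 × (1 − 0.421473) = 0.433895.
Expected differing sites = pL ≈ 0.433895 × 2392 = 1037.87684 ≈ 1038.

1038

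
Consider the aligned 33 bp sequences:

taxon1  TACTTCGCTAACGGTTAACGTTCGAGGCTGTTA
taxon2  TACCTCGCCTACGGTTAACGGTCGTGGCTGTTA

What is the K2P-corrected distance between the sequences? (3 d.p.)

Of 33 sites, 2 differences are transitions and 3 are transversions, so P = 2/33 ≈ 0.060606 and Q = 3/33 ≈ 0.090909.
Under the Kimura two-parameter model, d = −½ ln(1 − 2P − Q) − ¼ ln(1 − 2Q).
1 − 2P − Q = 0.787879, giving −½ ln(0.787879) = 0.119205.
1 − 2Q = 0.818182, giving −¼ ln(0.818182) = 0.050168.
d = 0.119205 + 0.050168 = 0.169373.

0.169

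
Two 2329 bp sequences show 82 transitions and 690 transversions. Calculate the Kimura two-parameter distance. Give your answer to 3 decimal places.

0.453

P = 82/2329 ≈ 0.035208 and Q = 690/2329 ≈ 0.296264.
Under the Kimura two-parameter model, d = −½ ln(1 − 2P − Q) − ¼ ln(1 − 2Q).
1 − 2P − Q = 0.63332, giving −½ ln(0.63332) = 0.228390.
1 − 2Q = 0.407472, giving −¼ ln(0.407472) = 0.224446.
d = 0.228390 + 0.224446 = 0.452836.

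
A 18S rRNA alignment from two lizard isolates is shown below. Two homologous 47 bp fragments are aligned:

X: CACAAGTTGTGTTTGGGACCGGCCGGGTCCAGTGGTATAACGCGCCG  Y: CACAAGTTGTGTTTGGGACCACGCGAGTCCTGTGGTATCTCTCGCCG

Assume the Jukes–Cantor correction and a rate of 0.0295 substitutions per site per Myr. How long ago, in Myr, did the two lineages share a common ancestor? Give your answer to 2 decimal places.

The sequences differ at 8 of 47 sites (21, 22, 23, 26, 31, 39, 40, 42), so p = 8/47 ≈ 0.170213.
d = −(3/4) ln(1 − 4p/3) = −0.75 ln(1 − 0.226951) = −0.75 ln(0.773049)
  = −0.75 × (-0.257413) = 0.193060 substitutions/site.
Under a molecular clock d = 2μt, so t = d/(2μ) = 0.193060 / (2 × 0.0295) = 3.27 Myr.

3.27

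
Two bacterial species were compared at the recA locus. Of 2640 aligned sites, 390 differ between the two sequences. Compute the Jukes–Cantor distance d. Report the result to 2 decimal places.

0.16

p = 390/2640 ≈ 0.147727.
d = −(3/4) ln(1 − 4p/3) = −0.75 ln(1 − 0.196969) = −0.75 ln(0.803031)
  = −0.75 × (-0.219362) = 0.164522 substitutions/site.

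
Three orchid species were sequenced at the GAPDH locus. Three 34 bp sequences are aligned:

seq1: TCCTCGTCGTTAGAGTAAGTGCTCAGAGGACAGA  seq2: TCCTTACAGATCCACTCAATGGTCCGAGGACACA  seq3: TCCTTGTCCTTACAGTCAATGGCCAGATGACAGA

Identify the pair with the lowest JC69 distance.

seq1 and seq3

seq1–seq2: 13/34 differ, p = 0.382, d = 0.535.
seq1–seq3: 8/34 differ, p = 0.235, d = 0.282.
seq2–seq3: 11/34 differ, p = 0.324, d = 0.423.
The smallest distance is between seq1 and seq3.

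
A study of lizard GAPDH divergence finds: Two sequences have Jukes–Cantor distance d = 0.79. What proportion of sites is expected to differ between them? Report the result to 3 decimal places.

0.488

p = (3/4)(1 − e^(−4d/3)) = 0.75 × (1 − e^(-1.053333)) = 0.75 × (1 − 0.348773) = 0.488420.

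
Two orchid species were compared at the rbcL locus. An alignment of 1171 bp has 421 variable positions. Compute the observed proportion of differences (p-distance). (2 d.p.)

p = 421/1171 = 0.359521… ≈ 0.36 (to 2 d.p.).

0.36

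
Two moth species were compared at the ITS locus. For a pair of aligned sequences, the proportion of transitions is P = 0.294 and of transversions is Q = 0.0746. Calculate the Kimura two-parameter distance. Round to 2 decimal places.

0.58

Under the Kimura two-parameter model, d = −½ ln(1 − 2P − Q) − ¼ ln(1 − 2Q).
1 − 2P − Q = 0.3374, giving −½ ln(0.3374) = 0.543243.
1 − 2Q = 0.8508, giving −¼ ln(0.8508) = 0.040395.
d = 0.543243 + 0.040395 = 0.583638.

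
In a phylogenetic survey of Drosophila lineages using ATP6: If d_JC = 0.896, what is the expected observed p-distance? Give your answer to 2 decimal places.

p = (3/4)(1 − e^(−4d/3)) = 0.75 × (1 − e^(-1.194667)) = 0.75 × (1 − 0.302805) = 0.522896.

0.52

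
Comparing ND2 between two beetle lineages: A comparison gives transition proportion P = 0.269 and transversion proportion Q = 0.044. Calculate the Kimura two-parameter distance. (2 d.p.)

Under the Kimura two-parameter model, d = −½ ln(1 − 2P − Q) − ¼ ln(1 − 2Q).
1 − 2P − Q = 0.418, giving −½ ln(0.418) = 0.436137.
1 − 2Q = 0.912, giving −¼ ln(0.912) = 0.023029.
d = 0.436137 + 0.023029 = 0.459166.

0.46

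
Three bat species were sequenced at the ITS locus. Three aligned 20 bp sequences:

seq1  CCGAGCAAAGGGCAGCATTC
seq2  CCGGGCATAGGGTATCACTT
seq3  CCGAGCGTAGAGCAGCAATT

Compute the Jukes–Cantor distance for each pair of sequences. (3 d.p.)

seq1–seq2: 6/20 sites differ → p = 0.3, d = −0.75 ln(1 − 0.4) = 0.383119 ≈ 0.383.
seq1–seq3: 5/20 sites differ → p = 0.25, d = −0.75 ln(1 − 0.333333) = 0.304098 ≈ 0.304.
seq2–seq3: 6/20 sites differ → p = 0.3, d = −0.75 ln(1 − 0.4) = 0.383119 ≈ 0.383.

d(seq1,seq2) = 0.383, d(seq1,seq3) = 0.304, d(seq2,seq3) = 0.383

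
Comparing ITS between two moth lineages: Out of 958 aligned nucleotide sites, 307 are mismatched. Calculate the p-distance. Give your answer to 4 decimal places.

0.3205

p = 307/958 = 0.320459… ≈ 0.3205 (to 4 d.p.).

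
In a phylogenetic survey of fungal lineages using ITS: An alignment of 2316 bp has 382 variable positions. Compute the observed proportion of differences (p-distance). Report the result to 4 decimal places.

0.1649

p = 382/2316 = 0.164939… ≈ 0.1649 (to 4 d.p.).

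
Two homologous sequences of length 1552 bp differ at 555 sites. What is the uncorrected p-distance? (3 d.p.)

p = 555/1552 = 0.357603… ≈ 0.358 (to 3 d.p.).

0.358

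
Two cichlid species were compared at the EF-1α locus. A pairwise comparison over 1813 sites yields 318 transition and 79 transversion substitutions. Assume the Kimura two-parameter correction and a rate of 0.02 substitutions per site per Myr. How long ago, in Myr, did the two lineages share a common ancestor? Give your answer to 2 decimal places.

6.84

P = 318/1813 ≈ 0.1754 and Q = 79/1813 ≈ 0.043574.
Under the Kimura two-parameter model, d = −½ ln(1 − 2P − Q) − ¼ ln(1 − 2Q).
1 − 2P − Q = 0.605626, giving −½ ln(0.605626) = 0.250746.
1 − 2Q = 0.912852, giving −¼ ln(0.912852) = 0.022795.
d = 0.250746 + 0.022795 = 0.273541.
Under a molecular clock d = 2μt, so t = d/(2μ) = 0.273541 / (2 × 0.02) = 6.84 Myr.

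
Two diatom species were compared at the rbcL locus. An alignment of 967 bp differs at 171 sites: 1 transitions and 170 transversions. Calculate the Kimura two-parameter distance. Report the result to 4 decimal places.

0.2062

P = 1/967 ≈ 0.001034 and Q = 170/967 ≈ 0.175801.
Under the Kimura two-parameter model, d = −½ ln(1 − 2P − Q) − ¼ ln(1 − 2Q).
1 − 2P − Q = 0.822131, giving −½ ln(0.822131) = 0.097928.
1 − 2Q = 0.648398, giving −¼ ln(0.648398) = 0.108313.
d = 0.097928 + 0.108313 = 0.206241.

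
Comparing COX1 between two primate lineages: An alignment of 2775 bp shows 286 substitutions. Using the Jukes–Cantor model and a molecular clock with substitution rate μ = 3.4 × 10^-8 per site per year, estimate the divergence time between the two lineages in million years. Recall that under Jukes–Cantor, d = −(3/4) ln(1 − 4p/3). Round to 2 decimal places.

p = 286/2775 ≈ 0.103063.
d = −(3/4) ln(1 − 4p/3) = −0.75 ln(1 − 0.137417) = −0.75 ln(0.862583)
  = −0.75 × (-0.147824) = 0.110868 substitutions/site.
Under a molecular clock d = 2μt, so t = d/(2μ) = 0.110868 / (2 × 3.4 × 10^-8) = 1.63 million years.

1.63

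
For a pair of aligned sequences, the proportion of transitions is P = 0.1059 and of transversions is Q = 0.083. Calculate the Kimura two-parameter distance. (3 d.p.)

Under the Kimura two-parameter model, d = −½ ln(1 − 2P − Q) − ¼ ln(1 − 2Q).
1 − 2P − Q = 0.7052, giving −½ ln(0.7052) = 0.174637.
1 − 2Q = 0.834, giving −¼ ln(0.834) = 0.045380.
d = 0.174637 + 0.045380 = 0.220017.

0.220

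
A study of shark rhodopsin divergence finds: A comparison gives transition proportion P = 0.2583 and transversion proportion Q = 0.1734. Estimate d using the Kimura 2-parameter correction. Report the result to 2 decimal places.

0.69

Under the Kimura two-parameter model, d = −½ ln(1 − 2P − Q) − ¼ ln(1 − 2Q).
1 − 2P − Q = 0.31, giving −½ ln(0.31) = 0.585591.
1 − 2Q = 0.6532, giving −¼ ln(0.6532) = 0.106468.
d = 0.585591 + 0.106468 = 0.692059.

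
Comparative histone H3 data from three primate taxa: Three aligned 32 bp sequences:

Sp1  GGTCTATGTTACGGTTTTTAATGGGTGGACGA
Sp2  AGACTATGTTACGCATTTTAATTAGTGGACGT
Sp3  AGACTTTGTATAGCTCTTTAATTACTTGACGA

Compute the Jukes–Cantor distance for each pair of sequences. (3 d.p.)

d(Sp1,Sp2) = 0.259, d(Sp1,Sp3) = 0.520, d(Sp2,Sp3) = 0.353

Sp1–Sp2: 7/32 sites differ → p = 0.21875, d = −0.75 ln(1 − 0.291667) = 0.258631 ≈ 0.259.
Sp1–Sp3: 12/32 sites differ → p = 0.375, d = −0.75 ln(1 − 0.5) = 0.519860 ≈ 0.520.
Sp2–Sp3: 9/32 sites differ → p = 0.28125, d = −0.75 ln(1 − 0.375) = 0.352503 ≈ 0.353.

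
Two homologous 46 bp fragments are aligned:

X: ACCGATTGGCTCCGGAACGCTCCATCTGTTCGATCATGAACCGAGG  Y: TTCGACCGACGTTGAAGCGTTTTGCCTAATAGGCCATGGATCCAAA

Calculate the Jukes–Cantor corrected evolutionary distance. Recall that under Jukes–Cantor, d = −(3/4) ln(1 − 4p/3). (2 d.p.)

0.97

The sequences differ at 25 of 46 sites, so p = 25/46 ≈ 0.543478.
d = −(3/4) ln(1 − 4p/3) = −0.75 ln(1 − 0.724637) = −0.75 ln(0.275363)
  = −0.75 × (-1.289665) = 0.967249 substitutions/site.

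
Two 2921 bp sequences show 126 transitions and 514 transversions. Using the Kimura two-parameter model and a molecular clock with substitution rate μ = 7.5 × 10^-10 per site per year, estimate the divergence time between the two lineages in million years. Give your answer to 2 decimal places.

173.67

P = 126/2921 ≈ 0.043136 and Q = 514/2921 ≈ 0.175967.
Under the Kimura two-parameter model, d = −½ ln(1 − 2P − Q) − ¼ ln(1 − 2Q).
1 − 2P − Q = 0.737761, giving −½ ln(0.737761) = 0.152068.
1 − 2Q = 0.648066, giving −¼ ln(0.648066) = 0.108441.
d = 0.152068 + 0.108441 = 0.260509.
Under a molecular clock d = 2μt, so t = d/(2μ) = 0.260509 / (2 × 7.5 × 10^-10) = 173.67 million years.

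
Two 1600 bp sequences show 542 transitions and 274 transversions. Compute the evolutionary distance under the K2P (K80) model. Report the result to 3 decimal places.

1.049

P = 542/1600 = 0.33875 and Q = 274/1600 = 0.17125.
Under the Kimura two-parameter model, d = −½ ln(1 − 2P − Q) − ¼ ln(1 − 2Q).
1 − 2P − Q = 0.15125, giving −½ ln(0.15125) = 0.944411.
1 − 2Q = 0.6575, giving −¼ ln(0.6575) = 0.104828.
d = 0.944411 + 0.104828 = 1.049239.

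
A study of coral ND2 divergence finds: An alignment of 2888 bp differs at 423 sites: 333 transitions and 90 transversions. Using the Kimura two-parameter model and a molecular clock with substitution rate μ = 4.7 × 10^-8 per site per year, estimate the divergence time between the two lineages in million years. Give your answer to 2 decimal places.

P = 333/2888 ≈ 0.115305 and Q = 90/2888 ≈ 0.031163.
Under the Kimura two-parameter model, d = −½ ln(1 − 2P − Q) − ¼ ln(1 − 2Q).
1 − 2P − Q = 0.738227, giving −½ ln(0.738227) = 0.151752.
1 − 2Q = 0.937674, giving −¼ ln(0.937674) = 0.016088.
d = 0.151752 + 0.016088 = 0.167840.
Under a molecular clock d = 2μt, so t = d/(2μ) = 0.167840 / (2 × 4.7 × 10^-8) = 1.79 million years.

1.79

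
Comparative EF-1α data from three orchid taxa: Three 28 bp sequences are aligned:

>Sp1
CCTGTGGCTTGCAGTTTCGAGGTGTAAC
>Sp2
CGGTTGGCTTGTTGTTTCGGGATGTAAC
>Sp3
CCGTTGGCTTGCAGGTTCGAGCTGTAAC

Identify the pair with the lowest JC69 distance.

Sp1 and Sp3

Sp1–Sp2: 7/28 differ, p = 0.250, d = 0.304.
Sp1–Sp3: 4/28 differ, p = 0.143, d = 0.158.
Sp2–Sp3: 6/28 differ, p = 0.214, d = 0.252.
The smallest distance is between Sp1 and Sp3.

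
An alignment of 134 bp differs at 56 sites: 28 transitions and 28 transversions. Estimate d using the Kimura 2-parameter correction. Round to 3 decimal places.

0.628

P = 28/134 ≈ 0.208955 and Q = 28/134 ≈ 0.208955.
Under the Kimura two-parameter model, d = −½ ln(1 − 2P − Q) − ¼ ln(1 − 2Q).
1 − 2P − Q = 0.373135, giving −½ ln(0.373135) = 0.492907.
1 − 2Q = 0.58209, giving −¼ ln(0.58209) = 0.135283.
d = 0.492907 + 0.135283 = 0.628190.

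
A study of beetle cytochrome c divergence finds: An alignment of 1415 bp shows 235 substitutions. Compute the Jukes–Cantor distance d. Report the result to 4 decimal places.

0.1877

p = 235/1415 ≈ 0.166078.
d = −(3/4) ln(1 − 4p/3) = −0.75 ln(1 − 0.221437) = −0.75 ln(0.778563)
  = −0.75 × (-0.250305) = 0.187729 substitutions/site.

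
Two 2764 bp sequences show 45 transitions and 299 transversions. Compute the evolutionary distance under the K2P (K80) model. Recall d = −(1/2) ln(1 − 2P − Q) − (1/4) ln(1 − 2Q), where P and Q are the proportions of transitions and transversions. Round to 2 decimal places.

P = 45/2764 ≈ 0.016281 and Q = 299/2764 ≈ 0.108177.
Under the Kimura two-parameter model, d = −½ ln(1 − 2P − Q) − ¼ ln(1 − 2Q).
1 − 2P − Q = 0.859261, giving −½ ln(0.859261) = 0.075841.
1 − 2Q = 0.783646, giving −¼ ln(0.783646) = 0.060949.
d = 0.075841 + 0.060949 = 0.136790.

0.14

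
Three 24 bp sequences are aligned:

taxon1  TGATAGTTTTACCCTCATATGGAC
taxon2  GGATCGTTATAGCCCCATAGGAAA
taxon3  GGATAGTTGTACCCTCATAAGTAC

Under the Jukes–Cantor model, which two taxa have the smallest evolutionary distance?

taxon1 and taxon3

taxon1–taxon2: 8/24 differ, p = 0.333, d = 0.441.
taxon1–taxon3: 4/24 differ, p = 0.167, d = 0.188.
taxon2–taxon3: 7/24 differ, p = 0.292, d = 0.369.
The smallest distance is between taxon1 and taxon3.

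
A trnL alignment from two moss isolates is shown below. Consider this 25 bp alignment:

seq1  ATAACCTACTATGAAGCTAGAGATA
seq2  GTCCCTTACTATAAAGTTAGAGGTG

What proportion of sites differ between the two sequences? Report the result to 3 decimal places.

0.320

The sequences differ at 8 of 25 positions (sites 1, 3, 4, 6, 13, 17, 23, 25).
p = 8/25 = 0.320.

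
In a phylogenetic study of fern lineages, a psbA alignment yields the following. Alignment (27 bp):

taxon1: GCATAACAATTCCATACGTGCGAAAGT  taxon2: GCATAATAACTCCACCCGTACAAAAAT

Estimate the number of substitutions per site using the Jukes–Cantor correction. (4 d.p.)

0.3181

The sequences differ at 7 of 27 sites (7, 10, 15, 16, 20, 22, 26), so p = 7/27 ≈ 0.259259.
d = −(3/4) ln(1 − 4p/3) = −0.75 ln(1 − 0.345679) = −0.75 ln(0.654321)
  = −0.75 × (-0.424157) = 0.318118 substitutions/site.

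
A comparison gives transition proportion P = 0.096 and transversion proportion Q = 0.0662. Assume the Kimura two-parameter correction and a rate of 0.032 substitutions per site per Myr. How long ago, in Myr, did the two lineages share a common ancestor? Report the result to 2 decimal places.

2.89

Under the Kimura two-parameter model, d = −½ ln(1 − 2P − Q) − ¼ ln(1 − 2Q).
1 − 2P − Q = 0.7418, giving −½ ln(0.7418) = 0.149338.
1 − 2Q = 0.8676, giving −¼ ln(0.8676) = 0.035506.
d = 0.149338 + 0.035506 = 0.184844.
Under a molecular clock d = 2μt, so t = d/(2μ) = 0.184844 / (2 × 0.032) = 2.89 Myr.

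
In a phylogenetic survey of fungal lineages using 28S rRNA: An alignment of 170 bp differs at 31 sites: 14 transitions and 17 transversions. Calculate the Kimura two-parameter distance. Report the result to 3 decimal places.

P = 14/170 ≈ 0.082353 and Q = 17/170 = 0.1.
Under the Kimura two-parameter model, d = −½ ln(1 − 2P − Q) − ¼ ln(1 − 2Q).
1 − 2P − Q = 0.735294, giving −½ ln(0.735294) = 0.153742.
1 − 2Q = 0.8, giving −¼ ln(0.8) = 0.055786.
d = 0.153742 + 0.055786 = 0.209528.

0.210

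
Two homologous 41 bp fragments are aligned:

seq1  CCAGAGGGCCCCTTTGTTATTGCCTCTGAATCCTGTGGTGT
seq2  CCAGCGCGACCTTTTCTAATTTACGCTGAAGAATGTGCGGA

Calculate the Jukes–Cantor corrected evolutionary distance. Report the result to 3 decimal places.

The sequences differ at 15 of 41 sites, so p = 15/41 ≈ 0.365854.
d = −(3/4) ln(1 − 4p/3) = −0.75 ln(1 − 0.487805) = −0.75 ln(0.512195)
  = −0.75 × (-0.669050) = 0.501788 substitutions/site.

0.502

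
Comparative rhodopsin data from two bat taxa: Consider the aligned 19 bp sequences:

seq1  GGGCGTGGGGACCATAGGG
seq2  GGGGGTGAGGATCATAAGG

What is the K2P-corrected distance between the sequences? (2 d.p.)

Of 19 sites, 3 differences are transitions and 1 are transversions, so P = 3/19 ≈ 0.157895 and Q = 1/19 ≈ 0.052632.
Under the Kimura two-parameter model, d = −½ ln(1 − 2P − Q) − ¼ ln(1 − 2Q).
1 − 2P − Q = 0.631578, giving −½ ln(0.631578) = 0.229767.
1 − 2Q = 0.894736, giving −¼ ln(0.894736) = 0.027807.
d = 0.229767 + 0.027807 = 0.257574.

0.26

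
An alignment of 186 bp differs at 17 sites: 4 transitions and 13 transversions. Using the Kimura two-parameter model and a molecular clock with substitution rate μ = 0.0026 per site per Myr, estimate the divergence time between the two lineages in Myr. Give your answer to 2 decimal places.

18.76

P = 4/186 ≈ 0.021505 and Q = 13/186 ≈ 0.069892.
Under the Kimura two-parameter model, d = −½ ln(1 − 2P − Q) − ¼ ln(1 − 2Q).
1 − 2P − Q = 0.887098, giving −½ ln(0.887098) = 0.059900.
1 − 2Q = 0.860216, giving −¼ ln(0.860216) = 0.037643.
d = 0.059900 + 0.037643 = 0.097543.
Under a molecular clock d = 2μt, so t = d/(2μ) = 0.097543 / (2 × 0.0026) = 18.76 Myr.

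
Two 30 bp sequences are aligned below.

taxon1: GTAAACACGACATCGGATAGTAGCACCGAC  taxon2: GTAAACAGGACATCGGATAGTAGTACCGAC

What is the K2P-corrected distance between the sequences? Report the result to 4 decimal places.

0.0699

Of 30 sites, 1 differences are transitions and 1 are transversions, so P = 1/30 ≈ 0.033333 and Q = 1/30 ≈ 0.033333.
Under the Kimura two-parameter model, d = −½ ln(1 − 2P − Q) − ¼ ln(1 − 2Q).
1 − 2P − Q = 0.900001, giving −½ ln(0.900001) = 0.052680.
1 − 2Q = 0.933334, giving −¼ ln(0.933334) = 0.017248.
d = 0.052680 + 0.017248 = 0.069928.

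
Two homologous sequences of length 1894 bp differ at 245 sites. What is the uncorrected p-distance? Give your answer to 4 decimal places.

0.1294

p = 245/1894 = 0.129355… ≈ 0.1294 (to 4 d.p.).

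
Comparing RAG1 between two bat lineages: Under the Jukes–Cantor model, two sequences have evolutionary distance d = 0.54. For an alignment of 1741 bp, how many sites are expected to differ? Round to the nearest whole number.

670

Invert JC69: p = (3/4)(1 − e^(−4d/3)) = 0.75 × (1 − e^(-0.72)) = 0.75 × (1 − 0.486752) = 0.384936.
Expected differing sites = pL ≈ 0.384936 × 1741 = 670.173576 ≈ 670.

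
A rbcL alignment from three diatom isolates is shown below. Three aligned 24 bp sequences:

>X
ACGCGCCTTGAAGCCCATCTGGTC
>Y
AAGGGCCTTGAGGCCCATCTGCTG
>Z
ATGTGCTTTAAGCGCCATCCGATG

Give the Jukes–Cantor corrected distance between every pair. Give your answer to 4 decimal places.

d(X,Y) = 0.2441, d(X,Z) = 0.6082, d(Y,Z) = 0.4408

X–Y: 5/24 sites differ → p ≈ 0.208333, d = −0.75 ln(1 − 0.277777) = 0.244066 ≈ 0.2441.
X–Z: 10/24 sites differ → p ≈ 0.416667, d = −0.75 ln(1 − 0.555556) = 0.608198 ≈ 0.6082.
Y–Z: 8/24 sites differ → p ≈ 0.333333, d = −0.75 ln(1 − 0.444444) = 0.440839 ≈ 0.4408.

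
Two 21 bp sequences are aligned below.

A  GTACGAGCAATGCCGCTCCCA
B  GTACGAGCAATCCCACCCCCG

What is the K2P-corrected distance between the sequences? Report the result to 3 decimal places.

0.228

Of 21 sites, 3 differences are transitions and 1 are transversions, so P = 3/21 ≈ 0.142857 and Q = 1/21 ≈ 0.047619.
Under the Kimura two-parameter model, d = −½ ln(1 − 2P − Q) − ¼ ln(1 − 2Q).
1 − 2P − Q = 0.666667, giving −½ ln(0.666667) = 0.202732.
1 − 2Q = 0.904762, giving −¼ ln(0.904762) = 0.025021.
d = 0.202732 + 0.025021 = 0.227753.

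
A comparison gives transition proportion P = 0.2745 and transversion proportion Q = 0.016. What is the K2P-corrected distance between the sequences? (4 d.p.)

Under the Kimura two-parameter model, d = −½ ln(1 − 2P − Q) − ¼ ln(1 − 2Q).
1 − 2P − Q = 0.435, giving −½ ln(0.435) = 0.416205.
1 − 2Q = 0.968, giving −¼ ln(0.968) = 0.008131.
d = 0.416205 + 0.008131 = 0.424336.

0.4243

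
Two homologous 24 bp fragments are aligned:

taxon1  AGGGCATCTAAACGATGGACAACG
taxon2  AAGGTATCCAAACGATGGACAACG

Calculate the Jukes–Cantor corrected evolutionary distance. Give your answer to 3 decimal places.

0.137

The sequences differ at 3 of 24 sites (2, 5, 9), so p = 3/24 = 0.125.
d = −(3/4) ln(1 − 4p/3) = −0.75 ln(1 − 0.166667) = −0.75 ln(0.833333)
  = −0.75 × (-0.182322) = 0.136742 substitutions/site.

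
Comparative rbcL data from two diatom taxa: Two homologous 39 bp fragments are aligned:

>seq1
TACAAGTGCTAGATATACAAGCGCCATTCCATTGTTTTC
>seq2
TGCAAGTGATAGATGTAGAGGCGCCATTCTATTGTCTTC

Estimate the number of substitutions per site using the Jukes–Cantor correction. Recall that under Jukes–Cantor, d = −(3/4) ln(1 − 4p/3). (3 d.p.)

0.205

The sequences differ at 7 of 39 sites (2, 9, 15, 18, 20, 30, 36), so p = 7/39 ≈ 0.179487.
d = −(3/4) ln(1 − 4p/3) = −0.75 ln(1 − 0.239316) = −0.75 ln(0.760684)
  = −0.75 × (-0.273537) = 0.205153 substitutions/site.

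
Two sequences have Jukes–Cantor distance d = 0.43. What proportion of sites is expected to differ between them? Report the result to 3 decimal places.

p = (3/4)(1 − e^(−4d/3)) = 0.75 × (1 − e^(-0.573333)) = 0.75 × (1 − 0.563644) = 0.327267.

0.327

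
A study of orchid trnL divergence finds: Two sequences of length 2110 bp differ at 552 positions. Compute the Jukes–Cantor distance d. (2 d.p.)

0.32

p = 552/2110 ≈ 0.261611.
d = −(3/4) ln(1 − 4p/3) = −0.75 ln(1 − 0.348815) = −0.75 ln(0.651185)
  = −0.75 × (-0.428961) = 0.321721 substitutions/site.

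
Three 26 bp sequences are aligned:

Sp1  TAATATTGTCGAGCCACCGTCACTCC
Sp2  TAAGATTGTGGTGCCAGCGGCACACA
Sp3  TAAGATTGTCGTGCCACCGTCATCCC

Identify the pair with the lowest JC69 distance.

Sp1–Sp2: 7/26 differ, p = 0.269, d = 0.334.
Sp1–Sp3: 4/26 differ, p = 0.154, d = 0.172.
Sp2–Sp3: 6/26 differ, p = 0.231, d = 0.276.
The smallest distance is between Sp1 and Sp3.

Sp1 and Sp3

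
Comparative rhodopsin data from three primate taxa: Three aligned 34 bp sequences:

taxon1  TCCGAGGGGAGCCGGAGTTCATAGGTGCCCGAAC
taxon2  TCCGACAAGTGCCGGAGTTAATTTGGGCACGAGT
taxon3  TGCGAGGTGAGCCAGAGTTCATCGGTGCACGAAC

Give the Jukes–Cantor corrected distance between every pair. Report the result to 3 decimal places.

taxon1–taxon2: 11/34 sites differ → p ≈ 0.323529, d = −0.75 ln(1 − 0.431372) = 0.423397 ≈ 0.423.
taxon1–taxon3: 5/34 sites differ → p ≈ 0.147059, d = −0.75 ln(1 − 0.196079) = 0.163691 ≈ 0.164.
taxon2–taxon3: 12/34 sites differ → p ≈ 0.352941, d = −0.75 ln(1 − 0.470588) = 0.476991 ≈ 0.477.

d(taxon1,taxon2) = 0.423, d(taxon1,taxon3) = 0.164, d(taxon2,taxon3) = 0.477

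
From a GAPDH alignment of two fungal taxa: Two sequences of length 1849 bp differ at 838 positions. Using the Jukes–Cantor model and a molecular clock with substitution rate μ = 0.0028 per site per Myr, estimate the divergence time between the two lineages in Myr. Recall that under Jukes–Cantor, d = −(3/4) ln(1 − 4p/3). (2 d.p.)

124.16

p = 838/1849 ≈ 0.453218.
d = −(3/4) ln(1 − 4p/3) = −0.75 ln(1 − 0.604291) = −0.75 ln(0.395709)
  = −0.75 × (-0.927076) = 0.695307 substitutions/site.
Under a molecular clock d = 2μt, so t = d/(2μ) = 0.695307 / (2 × 0.0028) = 124.16 Myr.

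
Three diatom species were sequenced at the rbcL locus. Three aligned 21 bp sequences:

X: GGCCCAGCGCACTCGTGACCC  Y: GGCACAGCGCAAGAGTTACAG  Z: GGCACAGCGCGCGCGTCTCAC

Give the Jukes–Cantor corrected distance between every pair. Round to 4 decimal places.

X–Y: 7/21 sites differ → p ≈ 0.333333, d = −0.75 ln(1 − 0.444444) = 0.440839 ≈ 0.4408.
X–Z: 6/21 sites differ → p ≈ 0.285714, d = −0.75 ln(1 − 0.380952) = 0.359679 ≈ 0.3597.
Y–Z: 6/21 sites differ → p ≈ 0.285714, d = −0.75 ln(1 − 0.380952) = 0.359679 ≈ 0.3597.

d(X,Y) = 0.4408, d(X,Z) = 0.3597, d(Y,Z) = 0.3597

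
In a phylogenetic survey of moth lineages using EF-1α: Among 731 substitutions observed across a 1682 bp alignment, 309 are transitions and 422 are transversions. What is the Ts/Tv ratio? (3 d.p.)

R = 309/422 = 0.732227… ≈ 0.732 (to 3 d.p.).

0.732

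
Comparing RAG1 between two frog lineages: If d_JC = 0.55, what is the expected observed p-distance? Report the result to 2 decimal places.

p = (3/4)(1 − e^(−4d/3)) = 0.75 × (1 − e^(-0.733333)) = 0.75 × (1 − 0.480305) = 0.389771.

0.39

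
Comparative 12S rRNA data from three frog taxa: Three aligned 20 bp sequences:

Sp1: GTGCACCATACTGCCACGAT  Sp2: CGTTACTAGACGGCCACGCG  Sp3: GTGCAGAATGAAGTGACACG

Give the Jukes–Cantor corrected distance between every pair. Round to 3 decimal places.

d(Sp1,Sp2) = 0.687, d(Sp1,Sp3) = 0.824, d(Sp2,Sp3) = 1.511

Sp1–Sp2: 9/20 sites differ → p = 0.45, d = −0.75 ln(1 − 0.6) = 0.687218 ≈ 0.687.
Sp1–Sp3: 10/20 sites differ → p = 0.5, d = −0.75 ln(1 − 0.666667) = 0.823960 ≈ 0.824.
Sp2–Sp3: 13/20 sites differ → p = 0.65, d = −0.75 ln(1 − 0.866667) = 1.511179 ≈ 1.511.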